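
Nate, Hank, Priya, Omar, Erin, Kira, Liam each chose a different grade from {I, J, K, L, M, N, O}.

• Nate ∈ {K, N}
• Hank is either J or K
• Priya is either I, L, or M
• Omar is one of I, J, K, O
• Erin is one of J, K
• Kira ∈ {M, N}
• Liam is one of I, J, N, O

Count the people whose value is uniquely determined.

3

Among the 7 variables, L fits only Priya (and all 7 values in {I, J, K, L, M, N, O} must be used), so Priya = L.
The 6 still-open variables together cover exactly {I, J, K, M, N, O} — 6 values for 6 variables — and M appears only in Kira's list, so Kira = M.
Hank and Erin between them cover only {J, K} — a naked pair. Remove those values from Nate, Omar, Liam.
Nate's domain is down to {N}, so Nate = N. Eliminate N elsewhere: Liam.
Determined: Nate=N, Priya=L, Kira=M. The other people each still have more than one consistent value. That makes 3.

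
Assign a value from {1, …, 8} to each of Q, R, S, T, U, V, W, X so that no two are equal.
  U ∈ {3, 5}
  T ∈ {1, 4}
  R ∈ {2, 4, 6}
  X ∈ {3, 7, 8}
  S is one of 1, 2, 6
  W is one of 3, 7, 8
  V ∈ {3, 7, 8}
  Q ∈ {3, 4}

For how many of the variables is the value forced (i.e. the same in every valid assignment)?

3

The 8 variables together cover exactly {1, 2, 3, 4, 5, 6, 7, 8} — 8 values for 8 variables — and 5 appears only in U's list, so U = 5.
V, W, X between them cover only {3, 7, 8} — a naked triple. Remove those values from Q.
Q has just one choice, so Q = 4. So R, T can't be 4.
T must be 1 (only option left). Strike 1 from S.
Determined: Q=4, T=1, U=5. The other variables each still have more than one consistent value. That makes 3.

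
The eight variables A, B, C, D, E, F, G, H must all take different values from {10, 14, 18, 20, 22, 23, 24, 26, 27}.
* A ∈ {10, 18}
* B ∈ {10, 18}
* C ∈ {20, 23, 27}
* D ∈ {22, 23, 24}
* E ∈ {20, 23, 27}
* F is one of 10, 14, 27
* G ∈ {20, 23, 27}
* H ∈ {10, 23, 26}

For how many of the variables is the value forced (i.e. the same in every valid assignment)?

2

A and B between them cover only {10, 18} — a naked pair. Remove those values from F, H.
C, E, G between them cover only {20, 23, 27} — a naked triple. Remove those values from D, F, H.
F must be 14 (only option left).
H has just one choice, so H = 26.
Determined: F=14, H=26. The other variables each still have more than one consistent value. That makes 2.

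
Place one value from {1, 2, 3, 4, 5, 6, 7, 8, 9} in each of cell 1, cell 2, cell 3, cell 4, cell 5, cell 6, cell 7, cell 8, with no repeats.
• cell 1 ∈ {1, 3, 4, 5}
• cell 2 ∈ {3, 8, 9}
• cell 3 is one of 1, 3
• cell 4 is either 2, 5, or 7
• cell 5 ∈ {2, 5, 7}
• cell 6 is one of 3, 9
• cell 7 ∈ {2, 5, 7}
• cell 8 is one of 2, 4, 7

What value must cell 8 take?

Among the 8 variables, 8 fits only cell 2 (and all 8 values in {1, 2, 3, 4, 5, 7, 8, 9} must be used), so cell 2 = 8.
The 7 still-open variables together cover exactly {1, 2, 3, 4, 5, 7, 9} — 7 values for 7 variables — and 9 appears only in cell 6's list, so cell 6 = 9.
cell 4, cell 5, cell 7 between them cover only {2, 5, 7} — a naked triple. Remove those values from cell 1, cell 8.
So cell 8 = 4.

4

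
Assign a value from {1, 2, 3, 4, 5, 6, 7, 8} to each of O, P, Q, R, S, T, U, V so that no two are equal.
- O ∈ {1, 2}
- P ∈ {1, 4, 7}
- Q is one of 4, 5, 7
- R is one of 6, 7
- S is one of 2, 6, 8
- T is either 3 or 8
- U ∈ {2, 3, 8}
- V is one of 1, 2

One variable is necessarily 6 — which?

S

The 8 variables together cover exactly {1, 2, 3, 4, 5, 6, 7, 8} — 8 values for 8 variables — and 5 appears only in Q's list, so Q = 5.
The 7 still-open variables together cover exactly {1, 2, 3, 4, 6, 7, 8} — 7 values for 7 variables — and 4 appears only in P's list, so P = 4.
The 6 still-open variables together cover exactly {1, 2, 3, 6, 7, 8} — 6 values for 6 variables — and 7 appears only in R's list, so R = 7.
Among the 5 still-open variables, 6 fits only S (and all 5 values in {1, 2, 3, 6, 8} must be used), so S = 6.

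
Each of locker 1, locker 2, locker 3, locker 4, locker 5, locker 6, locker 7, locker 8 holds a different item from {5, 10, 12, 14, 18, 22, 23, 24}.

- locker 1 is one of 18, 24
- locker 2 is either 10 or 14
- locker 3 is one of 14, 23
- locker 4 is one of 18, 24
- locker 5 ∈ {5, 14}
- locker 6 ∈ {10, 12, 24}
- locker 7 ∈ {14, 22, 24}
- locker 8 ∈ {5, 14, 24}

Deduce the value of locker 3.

The 8 variables draw from only 8 values {5, 10, 12, 14, 18, 22, 23, 24}, so each is used; only locker 6 can be 12, hence locker 6 = 12.
The 7 still-open variables draw from only 7 values {5, 10, 14, 18, 22, 23, 24}, so each is used; only locker 2 can be 10, hence locker 2 = 10.
Among the 6 still-open variables, 22 fits only locker 7 (and all 6 values in {5, 14, 18, 22, 23, 24} must be used), so locker 7 = 22.
The 5 still-open variables together cover exactly {5, 14, 18, 23, 24} — 5 values for 5 variables — and 23 appears only in locker 3's list, so locker 3 = 23.

23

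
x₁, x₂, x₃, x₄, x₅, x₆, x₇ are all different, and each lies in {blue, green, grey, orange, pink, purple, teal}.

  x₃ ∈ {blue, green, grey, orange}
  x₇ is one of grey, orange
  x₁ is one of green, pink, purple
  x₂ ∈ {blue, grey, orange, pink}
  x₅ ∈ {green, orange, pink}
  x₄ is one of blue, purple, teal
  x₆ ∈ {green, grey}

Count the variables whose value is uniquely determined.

2

The 7 variables together cover exactly {blue, green, grey, orange, pink, purple, teal} — 7 values for 7 variables — and teal appears only in x₄'s list, so x₄ = teal.
The 6 still-open variables together cover exactly {blue, green, grey, orange, pink, purple} — 6 values for 6 variables — and purple appears only in x₁'s list, so x₁ = purple.
Determined: x₁=purple, x₄=teal. The other variables each still have more than one consistent value. That makes 2.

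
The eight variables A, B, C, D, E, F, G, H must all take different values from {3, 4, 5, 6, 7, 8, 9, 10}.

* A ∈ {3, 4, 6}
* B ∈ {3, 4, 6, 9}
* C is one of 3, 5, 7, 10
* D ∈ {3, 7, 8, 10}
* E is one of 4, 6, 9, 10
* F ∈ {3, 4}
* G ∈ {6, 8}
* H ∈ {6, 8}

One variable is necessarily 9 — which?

B

Among the 8 variables, 5 fits only C (and all 8 values in {3, 4, 5, 6, 7, 8, 9, 10} must be used), so C = 5.
Among the 7 still-open variables, 7 fits only D (and all 7 values in {3, 4, 6, 7, 8, 9, 10} must be used), so D = 7.
The 6 still-open variables draw from only 6 values {3, 4, 6, 8, 9, 10}, so each is used; only E can be 10, hence E = 10.
The 5 still-open variables draw from only 5 values {3, 4, 6, 8, 9}, so each is used; only B can be 9, hence B = 9.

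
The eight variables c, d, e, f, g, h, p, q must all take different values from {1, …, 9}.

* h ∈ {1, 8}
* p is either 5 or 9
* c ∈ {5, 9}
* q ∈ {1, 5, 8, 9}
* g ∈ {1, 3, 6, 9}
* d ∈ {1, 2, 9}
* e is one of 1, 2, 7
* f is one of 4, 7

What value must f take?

c and p between them cover only {5, 9} — a naked pair. Remove those values from d, g, q.
h and q share exactly the 2 values {1, 8}; by pigeonhole those values go to them, so strike 1, 8 from d, e, g.
d has just one choice, so d = 2. Eliminate 2 elsewhere: e.
e's domain is down to {7}, so e = 7. Eliminate 7 elsewhere: f.
So f = 4.

4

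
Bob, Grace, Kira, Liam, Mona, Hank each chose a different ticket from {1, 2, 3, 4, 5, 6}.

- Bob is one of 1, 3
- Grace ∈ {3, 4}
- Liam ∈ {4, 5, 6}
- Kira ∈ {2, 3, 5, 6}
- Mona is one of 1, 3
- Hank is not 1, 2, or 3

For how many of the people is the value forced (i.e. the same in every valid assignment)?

2

Among the 6 variables, 2 fits only Kira (and all 6 values in {1, 2, 3, 4, 5, 6} must be used), so Kira = 2.
Bob and Mona between them cover only {1, 3} — a naked pair. Remove those values from Grace.
Grace's domain is down to {4}, so Grace = 4. Remove 4 from Liam, Hank.
Determined: Grace=4, Kira=2. The other people each still have more than one consistent value. That makes 2.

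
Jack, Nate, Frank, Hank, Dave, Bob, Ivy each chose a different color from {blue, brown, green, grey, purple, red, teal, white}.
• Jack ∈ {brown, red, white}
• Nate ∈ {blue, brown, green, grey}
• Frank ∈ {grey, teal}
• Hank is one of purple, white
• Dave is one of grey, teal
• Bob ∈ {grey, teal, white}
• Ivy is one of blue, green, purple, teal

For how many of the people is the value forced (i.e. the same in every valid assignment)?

2

Frank and Dave between them cover only {grey, teal} — a naked pair. Remove those values from Nate, Bob, Ivy.
Bob must be white (only option left). Strike white from Jack, Hank.
Hank has just one choice, so Hank = purple. Remove purple from Ivy.
Determined: Hank=purple, Bob=white. The other people each still have more than one consistent value. That makes 2.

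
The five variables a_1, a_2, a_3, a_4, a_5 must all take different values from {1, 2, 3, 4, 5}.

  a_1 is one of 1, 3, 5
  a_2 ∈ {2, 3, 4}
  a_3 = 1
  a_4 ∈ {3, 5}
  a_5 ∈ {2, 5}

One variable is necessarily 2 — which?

a_5

a_3 must be 1 (only option left). Remove 1 from a_1.
The 4 still-open variables draw from only 4 values {2, 3, 4, 5}, so each is used; only a_2 can be 4, hence a_2 = 4.
Among the 3 still-open variables, 2 fits only a_5 (and all 3 values in {2, 3, 5} must be used), so a_5 = 2.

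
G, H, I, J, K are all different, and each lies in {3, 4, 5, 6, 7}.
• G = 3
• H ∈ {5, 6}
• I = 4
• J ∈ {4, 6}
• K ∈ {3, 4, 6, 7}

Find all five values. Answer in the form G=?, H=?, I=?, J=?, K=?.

G=3, H=5, I=4, J=6, K=7

G must be 3 (only option left). Remove 3 from K.
I's domain is down to {4}, so I = 4. Strike 4 from J, K.
That leaves J = 6. Eliminate 6 elsewhere: H, K.
That leaves K = 7.
H must be 5 (only option left).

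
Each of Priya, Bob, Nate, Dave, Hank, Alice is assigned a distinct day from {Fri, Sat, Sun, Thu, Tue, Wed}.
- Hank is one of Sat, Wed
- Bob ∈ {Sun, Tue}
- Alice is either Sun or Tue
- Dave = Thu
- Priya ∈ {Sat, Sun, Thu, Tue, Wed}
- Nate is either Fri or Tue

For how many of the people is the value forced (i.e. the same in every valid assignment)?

Dave's domain is down to {Thu}, so Dave = Thu. So Priya can't be Thu.
Among the 5 still-open variables, Fri fits only Nate (and all 5 values in {Fri, Sat, Sun, Tue, Wed} must be used), so Nate = Fri.
Bob and Alice between them cover only {Sun, Tue} — a naked pair. Remove those values from Priya.
Determined: Nate=Fri, Dave=Thu. The other people each still have more than one consistent value. That makes 2.

2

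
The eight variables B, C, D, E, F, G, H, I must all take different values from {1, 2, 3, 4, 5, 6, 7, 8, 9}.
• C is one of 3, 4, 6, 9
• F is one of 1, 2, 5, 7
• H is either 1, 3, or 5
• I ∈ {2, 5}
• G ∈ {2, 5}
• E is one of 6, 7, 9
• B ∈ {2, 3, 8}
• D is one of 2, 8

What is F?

7

The 2 variables G and I are confined to {2, 5}, which locks those values in; drop them from B, D, F, H.
D's domain is down to {8}, so D = 8. Remove 8 from B.
B must be 3 (only option left). Eliminate 3 elsewhere: C, H.
H must be 1 (only option left). Remove 1 from F.
So F = 7.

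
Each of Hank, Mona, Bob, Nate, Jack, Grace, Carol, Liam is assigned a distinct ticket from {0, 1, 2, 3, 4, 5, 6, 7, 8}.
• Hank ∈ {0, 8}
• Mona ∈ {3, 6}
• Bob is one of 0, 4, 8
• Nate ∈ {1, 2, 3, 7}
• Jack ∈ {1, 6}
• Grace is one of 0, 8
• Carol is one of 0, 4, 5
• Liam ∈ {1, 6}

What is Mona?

3

The 2 variables Hank and Grace are confined to {0, 8}, which locks those values in; drop them from Bob, Carol.
Bob has just one choice, so Bob = 4. Strike 4 from Carol.
That leaves Carol = 5.
Jack and Liam share exactly the 2 values {1, 6}; by pigeonhole those values go to them, so strike 1, 6 from Mona, Nate.
So Mona = 3.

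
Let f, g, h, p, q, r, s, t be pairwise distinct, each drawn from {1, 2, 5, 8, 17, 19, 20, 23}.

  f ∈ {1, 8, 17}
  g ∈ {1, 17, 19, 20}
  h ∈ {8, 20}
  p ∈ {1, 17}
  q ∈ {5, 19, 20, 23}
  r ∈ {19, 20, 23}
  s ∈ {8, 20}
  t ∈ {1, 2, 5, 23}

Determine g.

19

The 8 variables together cover exactly {1, 2, 5, 8, 17, 19, 20, 23} — 8 values for 8 variables — and 2 appears only in t's list, so t = 2.
The 7 still-open variables draw from only 7 values {1, 5, 8, 17, 19, 20, 23}, so each is used; only q can be 5, hence q = 5.
The 6 still-open variables together cover exactly {1, 8, 17, 19, 20, 23} — 6 values for 6 variables — and 23 appears only in r's list, so r = 23.
The 5 still-open variables draw from only 5 values {1, 8, 17, 19, 20}, so each is used; only g can be 19, hence g = 19.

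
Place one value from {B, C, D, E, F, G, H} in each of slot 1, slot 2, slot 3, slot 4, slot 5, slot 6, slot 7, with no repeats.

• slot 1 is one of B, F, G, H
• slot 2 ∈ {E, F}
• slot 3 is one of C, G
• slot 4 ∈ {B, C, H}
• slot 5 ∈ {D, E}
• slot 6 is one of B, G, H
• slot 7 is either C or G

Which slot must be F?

The 7 variables together cover exactly {B, C, D, E, F, G, H} — 7 values for 7 variables — and D appears only in slot 5's list, so slot 5 = D.
The 6 still-open variables draw from only 6 values {B, C, E, F, G, H}, so each is used; only slot 2 can be E, hence slot 2 = E.
The 5 still-open variables draw from only 5 values {B, C, F, G, H}, so each is used; only slot 1 can be F, hence slot 1 = F.

slot 1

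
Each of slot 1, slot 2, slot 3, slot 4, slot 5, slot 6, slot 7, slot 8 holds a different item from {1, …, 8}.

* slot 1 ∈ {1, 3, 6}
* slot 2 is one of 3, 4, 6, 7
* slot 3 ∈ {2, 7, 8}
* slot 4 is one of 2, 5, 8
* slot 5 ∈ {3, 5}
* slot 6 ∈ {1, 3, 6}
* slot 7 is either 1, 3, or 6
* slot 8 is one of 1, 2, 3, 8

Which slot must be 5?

The 8 variables draw from only 8 values {1, 2, 3, 4, 5, 6, 7, 8}, so each is used; only slot 2 can be 4, hence slot 2 = 4.
Among the 7 still-open variables, 7 fits only slot 3 (and all 7 values in {1, 2, 3, 5, 6, 7, 8} must be used), so slot 3 = 7.
slot 1, slot 6, slot 7 share exactly the 3 values {1, 3, 6}; by pigeonhole those values go to them, so strike 1, 3, 6 from slot 5, slot 8.

slot 5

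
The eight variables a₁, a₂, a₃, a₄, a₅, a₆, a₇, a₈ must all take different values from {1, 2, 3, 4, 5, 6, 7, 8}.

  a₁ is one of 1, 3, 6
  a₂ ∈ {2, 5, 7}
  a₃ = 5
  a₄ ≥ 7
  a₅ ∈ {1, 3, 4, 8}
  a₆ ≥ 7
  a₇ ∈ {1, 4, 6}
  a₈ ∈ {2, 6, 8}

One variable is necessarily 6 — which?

a₃ has just one choice, so a₃ = 5. Strike 5 from a₂.
The 2 variables a₄ and a₆ are confined to {7, 8}, which locks those values in; drop them from a₂, a₅, a₈.
a₂ has just one choice, so a₂ = 2. Eliminate 2 elsewhere: a₈.
So 6 goes to a₈.

a₈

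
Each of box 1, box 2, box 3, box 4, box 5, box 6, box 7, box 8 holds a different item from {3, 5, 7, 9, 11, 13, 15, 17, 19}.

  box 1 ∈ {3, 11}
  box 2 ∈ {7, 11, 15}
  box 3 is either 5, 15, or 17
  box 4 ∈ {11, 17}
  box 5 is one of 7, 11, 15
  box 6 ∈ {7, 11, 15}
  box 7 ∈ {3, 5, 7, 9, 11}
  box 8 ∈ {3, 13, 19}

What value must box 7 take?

9

box 2, box 5, box 6 share exactly the 3 values {7, 11, 15}; by pigeonhole those values go to them, so strike 7, 11, 15 from box 1, box 3, box 4, box 7.
box 1 has just one choice, so box 1 = 3. Eliminate 3 elsewhere: box 7, box 8.
box 4 has just one choice, so box 4 = 17. Eliminate 17 elsewhere: box 3.
box 3 has just one choice, so box 3 = 5. Remove 5 from box 7.
So box 7 = 9.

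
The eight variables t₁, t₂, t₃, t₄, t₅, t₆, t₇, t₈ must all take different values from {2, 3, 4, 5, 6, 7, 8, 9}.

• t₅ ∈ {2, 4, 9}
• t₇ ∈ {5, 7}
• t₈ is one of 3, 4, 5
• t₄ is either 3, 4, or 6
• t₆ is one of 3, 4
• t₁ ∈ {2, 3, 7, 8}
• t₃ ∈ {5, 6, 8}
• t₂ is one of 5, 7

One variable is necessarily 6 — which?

The 8 variables together cover exactly {2, 3, 4, 5, 6, 7, 8, 9} — 8 values for 8 variables — and 9 appears only in t₅'s list, so t₅ = 9.
The 7 still-open variables together cover exactly {2, 3, 4, 5, 6, 7, 8} — 7 values for 7 variables — and 2 appears only in t₁'s list, so t₁ = 2.
Among the 6 still-open variables, 8 fits only t₃ (and all 6 values in {3, 4, 5, 6, 7, 8} must be used), so t₃ = 8.
Among the 5 still-open variables, 6 fits only t₄ (and all 5 values in {3, 4, 5, 6, 7} must be used), so t₄ = 6.

t₄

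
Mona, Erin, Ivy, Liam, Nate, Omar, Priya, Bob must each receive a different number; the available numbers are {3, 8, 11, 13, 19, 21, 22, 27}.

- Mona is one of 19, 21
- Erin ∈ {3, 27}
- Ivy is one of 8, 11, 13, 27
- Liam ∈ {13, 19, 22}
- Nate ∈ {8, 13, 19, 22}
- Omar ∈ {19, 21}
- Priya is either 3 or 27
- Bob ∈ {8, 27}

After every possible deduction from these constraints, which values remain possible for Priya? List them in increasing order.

3, 27

Among the 8 variables, 11 fits only Ivy (and all 8 values in {3, 8, 11, 13, 19, 21, 22, 27} must be used), so Ivy = 11.
Mona and Omar share exactly the 2 values {19, 21}; by pigeonhole those values go to them, so strike 19, 21 from Liam, Nate.
Erin and Priya share exactly the 2 values {3, 27}; by pigeonhole those values go to them, so strike 3, 27 from Bob.
Bob's domain is down to {8}, so Bob = 8. Remove 8 from Nate.
No further eliminations apply; Priya can still be any of 3, 27.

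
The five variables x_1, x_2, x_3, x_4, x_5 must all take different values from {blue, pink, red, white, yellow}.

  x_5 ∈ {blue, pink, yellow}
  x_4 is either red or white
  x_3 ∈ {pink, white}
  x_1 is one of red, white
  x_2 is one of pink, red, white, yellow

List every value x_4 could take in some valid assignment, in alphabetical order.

red, white

The 5 variables draw from only 5 values {blue, pink, red, white, yellow}, so each is used; only x_5 can be blue, hence x_5 = blue.
The 4 still-open variables together cover exactly {pink, red, white, yellow} — 4 values for 4 variables — and yellow appears only in x_2's list, so x_2 = yellow.
The 3 still-open variables together cover exactly {pink, red, white} — 3 values for 3 variables — and pink appears only in x_3's list, so x_3 = pink.
No further eliminations apply; x_4 can still be any of red, white.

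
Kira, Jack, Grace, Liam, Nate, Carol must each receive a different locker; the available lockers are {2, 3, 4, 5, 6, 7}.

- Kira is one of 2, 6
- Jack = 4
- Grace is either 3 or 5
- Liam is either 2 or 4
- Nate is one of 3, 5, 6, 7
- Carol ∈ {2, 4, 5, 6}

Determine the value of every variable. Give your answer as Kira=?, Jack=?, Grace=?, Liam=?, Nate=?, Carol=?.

Jack has just one choice, so Jack = 4. Strike 4 from Liam, Carol.
Liam must be 2 (only option left). So Kira, Carol can't be 2.
Kira's domain is down to {6}, so Kira = 6. Remove 6 from Nate, Carol.
Carol's domain is down to {5}, so Carol = 5. Remove 5 from Grace, Nate.
Grace must be 3 (only option left). Remove 3 from Nate.
Nate has just one choice, so Nate = 7.

Kira=6, Jack=4, Grace=3, Liam=2, Nate=7, Carol=5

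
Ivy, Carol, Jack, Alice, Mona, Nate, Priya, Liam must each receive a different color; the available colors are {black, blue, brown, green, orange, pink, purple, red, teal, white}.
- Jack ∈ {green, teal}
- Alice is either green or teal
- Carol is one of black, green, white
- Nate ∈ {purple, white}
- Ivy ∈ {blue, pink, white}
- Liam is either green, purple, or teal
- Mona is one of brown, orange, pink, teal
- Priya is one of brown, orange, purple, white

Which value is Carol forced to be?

The 2 variables Jack and Alice are confined to {green, teal}, which locks those values in; drop them from Carol, Mona, Liam.
Liam must be purple (only option left). Eliminate purple elsewhere: Nate, Priya.
Nate must be white (only option left). So Ivy, Carol, Priya can't be white.
So Carol = black.

black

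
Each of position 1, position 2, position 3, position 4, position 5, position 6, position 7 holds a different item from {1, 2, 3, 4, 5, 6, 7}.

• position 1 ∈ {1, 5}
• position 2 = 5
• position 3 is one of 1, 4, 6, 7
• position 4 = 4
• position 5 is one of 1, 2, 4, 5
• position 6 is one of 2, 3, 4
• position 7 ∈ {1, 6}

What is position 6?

3

position 2 must be 5 (only option left). Strike 5 from position 1, position 5.
position 4 has just one choice, so position 4 = 4. So position 3, position 5, position 6 can't be 4.
position 1 has just one choice, so position 1 = 1. Remove 1 from position 3, position 5, position 7.
position 5 must be 2 (only option left). So position 6 can't be 2.
So position 6 = 3.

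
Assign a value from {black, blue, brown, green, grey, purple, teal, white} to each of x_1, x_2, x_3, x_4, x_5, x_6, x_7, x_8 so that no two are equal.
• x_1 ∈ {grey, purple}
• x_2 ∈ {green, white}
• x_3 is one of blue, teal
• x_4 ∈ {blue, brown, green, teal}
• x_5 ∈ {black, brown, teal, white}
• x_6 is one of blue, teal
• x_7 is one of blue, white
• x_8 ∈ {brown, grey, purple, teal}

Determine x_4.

The 8 variables together cover exactly {black, blue, brown, green, grey, purple, teal, white} — 8 values for 8 variables — and black appears only in x_5's list, so x_5 = black.
x_3 and x_6 between them cover only {blue, teal} — a naked pair. Remove those values from x_4, x_7, x_8.
x_7's domain is down to {white}, so x_7 = white. Remove white from x_2.
x_2's domain is down to {green}, so x_2 = green. Remove green from x_4.
So x_4 = brown.

brown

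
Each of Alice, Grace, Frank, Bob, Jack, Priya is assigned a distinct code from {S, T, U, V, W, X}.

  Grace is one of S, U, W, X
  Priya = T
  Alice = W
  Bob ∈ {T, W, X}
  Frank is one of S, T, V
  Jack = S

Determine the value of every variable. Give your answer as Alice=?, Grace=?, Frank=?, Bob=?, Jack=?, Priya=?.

Alice must be W (only option left). So Grace, Bob can't be W.
Jack's domain is down to {S}, so Jack = S. Strike S from Grace, Frank.
Priya has just one choice, so Priya = T. Remove T from Frank, Bob.
Frank has just one choice, so Frank = V.
Bob has just one choice, so Bob = X. Remove X from Grace.
Grace's domain is down to {U}, so Grace = U.

Alice=W, Grace=U, Frank=V, Bob=X, Jack=S, Priya=T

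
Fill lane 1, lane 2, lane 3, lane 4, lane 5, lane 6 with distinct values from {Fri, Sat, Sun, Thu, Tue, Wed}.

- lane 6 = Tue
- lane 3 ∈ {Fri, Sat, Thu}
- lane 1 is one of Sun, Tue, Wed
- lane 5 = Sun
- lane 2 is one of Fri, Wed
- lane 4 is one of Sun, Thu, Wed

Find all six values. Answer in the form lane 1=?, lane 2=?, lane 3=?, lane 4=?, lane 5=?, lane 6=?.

lane 1=Wed, lane 2=Fri, lane 3=Sat, lane 4=Thu, lane 5=Sun, lane 6=Tue

lane 5 must be Sun (only option left). Eliminate Sun elsewhere: lane 1, lane 4.
lane 6 must be Tue (only option left). Remove Tue from lane 1.
That leaves lane 1 = Wed. So lane 2, lane 4 can't be Wed.
lane 2's domain is down to {Fri}, so lane 2 = Fri. Remove Fri from lane 3.
lane 4 has just one choice, so lane 4 = Thu. Remove Thu from lane 3.
lane 3 must be Sat (only option left).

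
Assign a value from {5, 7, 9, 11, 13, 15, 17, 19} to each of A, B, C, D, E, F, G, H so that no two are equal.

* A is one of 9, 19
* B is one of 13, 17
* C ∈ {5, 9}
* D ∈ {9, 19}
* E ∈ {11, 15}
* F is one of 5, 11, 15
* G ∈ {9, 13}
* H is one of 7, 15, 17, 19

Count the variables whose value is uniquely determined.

The 8 variables together cover exactly {5, 7, 9, 11, 13, 15, 17, 19} — 8 values for 8 variables — and 7 appears only in H's list, so H = 7.
The 7 still-open variables draw from only 7 values {5, 9, 11, 13, 15, 17, 19}, so each is used; only B can be 17, hence B = 17.
Among the 6 still-open variables, 13 fits only G (and all 6 values in {5, 9, 11, 13, 15, 19} must be used), so G = 13.
The 2 variables A and D are confined to {9, 19}, which locks those values in; drop them from C.
That leaves C = 5. Eliminate 5 elsewhere: F.
Determined: B=17, C=5, G=13, H=7. The other variables each still have more than one consistent value. That makes 4.

4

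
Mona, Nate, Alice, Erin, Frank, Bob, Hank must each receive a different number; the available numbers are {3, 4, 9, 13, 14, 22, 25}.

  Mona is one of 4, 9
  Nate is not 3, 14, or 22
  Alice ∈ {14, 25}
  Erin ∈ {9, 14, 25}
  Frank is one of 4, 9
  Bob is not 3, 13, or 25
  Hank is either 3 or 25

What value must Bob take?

The 7 variables draw from only 7 values {3, 4, 9, 13, 14, 22, 25}, so each is used; only Hank can be 3, hence Hank = 3.
The 6 still-open variables draw from only 6 values {4, 9, 13, 14, 22, 25}, so each is used; only Nate can be 13, hence Nate = 13.
The 5 still-open variables draw from only 5 values {4, 9, 14, 22, 25}, so each is used; only Bob can be 22, hence Bob = 22.

22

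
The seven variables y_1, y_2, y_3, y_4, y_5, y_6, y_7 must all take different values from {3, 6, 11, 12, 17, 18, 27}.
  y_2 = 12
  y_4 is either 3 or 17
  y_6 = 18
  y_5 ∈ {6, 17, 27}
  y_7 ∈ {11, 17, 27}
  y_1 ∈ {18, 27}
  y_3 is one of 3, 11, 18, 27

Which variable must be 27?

y_1

y_2 must be 12 (only option left).
y_6 must be 18 (only option left). Remove 18 from y_1, y_3.
So 27 goes to y_1.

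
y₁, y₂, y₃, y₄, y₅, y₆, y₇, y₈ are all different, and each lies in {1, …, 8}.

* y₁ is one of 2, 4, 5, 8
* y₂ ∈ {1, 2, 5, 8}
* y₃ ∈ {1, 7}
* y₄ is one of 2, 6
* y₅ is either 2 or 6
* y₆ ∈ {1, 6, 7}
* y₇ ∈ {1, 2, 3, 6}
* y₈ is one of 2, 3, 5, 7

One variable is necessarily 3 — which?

y₇

Among the 8 variables, 4 fits only y₁ (and all 8 values in {1, 2, 3, 4, 5, 6, 7, 8} must be used), so y₁ = 4.
The 7 still-open variables together cover exactly {1, 2, 3, 5, 6, 7, 8} — 7 values for 7 variables — and 8 appears only in y₂'s list, so y₂ = 8.
The 6 still-open variables together cover exactly {1, 2, 3, 5, 6, 7} — 6 values for 6 variables — and 5 appears only in y₈'s list, so y₈ = 5.
The 5 still-open variables draw from only 5 values {1, 2, 3, 6, 7}, so each is used; only y₇ can be 3, hence y₇ = 3.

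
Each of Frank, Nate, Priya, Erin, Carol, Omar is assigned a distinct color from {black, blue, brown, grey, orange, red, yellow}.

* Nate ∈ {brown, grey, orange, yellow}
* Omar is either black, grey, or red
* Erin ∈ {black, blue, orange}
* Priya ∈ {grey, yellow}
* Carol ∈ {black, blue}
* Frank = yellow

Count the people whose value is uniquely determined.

Frank has just one choice, so Frank = yellow. So Nate, Priya can't be yellow.
Priya has just one choice, so Priya = grey. Strike grey from Nate, Omar.
Determined: Frank=yellow, Priya=grey. The other people each still have more than one consistent value. That makes 2.

2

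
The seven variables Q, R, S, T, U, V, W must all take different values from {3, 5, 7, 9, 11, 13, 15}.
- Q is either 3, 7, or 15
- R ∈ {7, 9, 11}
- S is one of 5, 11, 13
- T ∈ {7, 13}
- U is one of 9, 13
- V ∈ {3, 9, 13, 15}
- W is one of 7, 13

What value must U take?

The 7 variables together cover exactly {3, 5, 7, 9, 11, 13, 15} — 7 values for 7 variables — and 5 appears only in S's list, so S = 5.
The 6 still-open variables together cover exactly {3, 7, 9, 11, 13, 15} — 6 values for 6 variables — and 11 appears only in R's list, so R = 11.
T and W share exactly the 2 values {7, 13}; by pigeonhole those values go to them, so strike 7, 13 from Q, U, V.
So U = 9.

9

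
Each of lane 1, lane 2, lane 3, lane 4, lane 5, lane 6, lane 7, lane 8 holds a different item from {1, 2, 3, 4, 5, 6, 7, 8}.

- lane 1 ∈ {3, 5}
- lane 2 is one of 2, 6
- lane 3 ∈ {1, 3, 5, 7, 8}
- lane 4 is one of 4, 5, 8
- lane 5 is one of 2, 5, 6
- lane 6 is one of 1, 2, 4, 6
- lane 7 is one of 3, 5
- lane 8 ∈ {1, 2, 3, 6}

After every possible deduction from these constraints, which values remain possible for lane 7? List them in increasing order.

The 8 variables draw from only 8 values {1, 2, 3, 4, 5, 6, 7, 8}, so each is used; only lane 3 can be 7, hence lane 3 = 7.
The 7 still-open variables draw from only 7 values {1, 2, 3, 4, 5, 6, 8}, so each is used; only lane 4 can be 8, hence lane 4 = 8.
The 6 still-open variables together cover exactly {1, 2, 3, 4, 5, 6} — 6 values for 6 variables — and 4 appears only in lane 6's list, so lane 6 = 4.
The 5 still-open variables together cover exactly {1, 2, 3, 5, 6} — 5 values for 5 variables — and 1 appears only in lane 8's list, so lane 8 = 1.
lane 1 and lane 7 between them cover only {3, 5} — a naked pair. Remove those values from lane 5.
No further eliminations apply; lane 7 can still be any of 3, 5.

3, 5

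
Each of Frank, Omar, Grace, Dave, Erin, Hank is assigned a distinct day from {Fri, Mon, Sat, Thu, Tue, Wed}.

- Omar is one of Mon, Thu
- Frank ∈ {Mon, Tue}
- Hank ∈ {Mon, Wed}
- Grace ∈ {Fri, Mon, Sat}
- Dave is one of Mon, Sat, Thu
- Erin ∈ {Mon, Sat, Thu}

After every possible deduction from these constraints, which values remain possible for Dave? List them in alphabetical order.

The 6 variables together cover exactly {Fri, Mon, Sat, Thu, Tue, Wed} — 6 values for 6 variables — and Fri appears only in Grace's list, so Grace = Fri.
The 5 still-open variables draw from only 5 values {Mon, Sat, Thu, Tue, Wed}, so each is used; only Frank can be Tue, hence Frank = Tue.
Among the 4 still-open variables, Wed fits only Hank (and all 4 values in {Mon, Sat, Thu, Wed} must be used), so Hank = Wed.
No further eliminations apply; Dave can still be any of Mon, Sat, Thu.

Mon, Sat, Thu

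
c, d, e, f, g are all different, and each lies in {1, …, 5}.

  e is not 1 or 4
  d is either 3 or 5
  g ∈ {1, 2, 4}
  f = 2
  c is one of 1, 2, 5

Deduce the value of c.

f must be 2 (only option left). Strike 2 from c, e, g.
The 4 still-open variables together cover exactly {1, 3, 4, 5} — 4 values for 4 variables — and 4 appears only in g's list, so g = 4.
The 3 still-open variables draw from only 3 values {1, 3, 5}, so each is used; only c can be 1, hence c = 1.

1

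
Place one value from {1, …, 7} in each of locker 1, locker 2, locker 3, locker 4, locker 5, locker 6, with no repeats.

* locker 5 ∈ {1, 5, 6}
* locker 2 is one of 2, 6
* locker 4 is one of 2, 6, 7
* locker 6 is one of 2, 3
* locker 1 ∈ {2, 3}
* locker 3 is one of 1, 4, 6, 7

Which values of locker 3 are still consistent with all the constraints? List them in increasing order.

locker 1 and locker 6 between them cover only {2, 3} — a naked pair. Remove those values from locker 2, locker 4.
locker 2's domain is down to {6}, so locker 2 = 6. Eliminate 6 elsewhere: locker 3, locker 4, locker 5.
locker 4 has just one choice, so locker 4 = 7. So locker 3 can't be 7.
No further eliminations apply; locker 3 can still be any of 1, 4.

1, 4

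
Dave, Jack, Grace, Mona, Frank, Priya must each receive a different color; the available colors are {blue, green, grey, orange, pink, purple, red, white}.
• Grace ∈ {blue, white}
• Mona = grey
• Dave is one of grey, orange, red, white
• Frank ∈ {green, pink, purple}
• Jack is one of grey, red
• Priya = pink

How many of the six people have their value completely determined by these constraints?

3

Mona must be grey (only option left). Strike grey from Dave, Jack.
Priya must be pink (only option left). Remove pink from Frank.
Jack's domain is down to {red}, so Jack = red. Eliminate red elsewhere: Dave.
Determined: Jack=red, Mona=grey, Priya=pink. The other people each still have more than one consistent value. That makes 3.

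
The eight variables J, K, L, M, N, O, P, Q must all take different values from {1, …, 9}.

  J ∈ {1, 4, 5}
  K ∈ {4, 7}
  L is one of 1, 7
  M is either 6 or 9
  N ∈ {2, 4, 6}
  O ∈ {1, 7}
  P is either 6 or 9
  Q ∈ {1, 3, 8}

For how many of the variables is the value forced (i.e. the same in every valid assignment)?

L and O between them cover only {1, 7} — a naked pair. Remove those values from J, K, Q.
That leaves K = 4. Remove 4 from J, N.
J's domain is down to {5}, so J = 5.
The 2 variables M and P are confined to {6, 9}, which locks those values in; drop them from N.
N has just one choice, so N = 2.
Determined: J=5, K=4, N=2. The other variables each still have more than one consistent value. That makes 3.

3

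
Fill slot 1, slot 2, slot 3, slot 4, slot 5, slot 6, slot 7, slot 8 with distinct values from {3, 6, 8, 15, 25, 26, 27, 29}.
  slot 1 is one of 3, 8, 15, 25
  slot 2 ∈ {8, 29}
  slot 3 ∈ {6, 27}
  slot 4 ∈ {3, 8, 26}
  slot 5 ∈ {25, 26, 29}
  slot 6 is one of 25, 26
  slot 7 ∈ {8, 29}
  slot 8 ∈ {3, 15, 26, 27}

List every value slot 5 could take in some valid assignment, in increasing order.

25, 26

Among the 8 variables, 6 fits only slot 3 (and all 8 values in {3, 6, 8, 15, 25, 26, 27, 29} must be used), so slot 3 = 6.
Among the 7 still-open variables, 27 fits only slot 8 (and all 7 values in {3, 8, 15, 25, 26, 27, 29} must be used), so slot 8 = 27.
The 6 still-open variables draw from only 6 values {3, 8, 15, 25, 26, 29}, so each is used; only slot 1 can be 15, hence slot 1 = 15.
The 5 still-open variables draw from only 5 values {3, 8, 25, 26, 29}, so each is used; only slot 4 can be 3, hence slot 4 = 3.
slot 2 and slot 7 share exactly the 2 values {8, 29}; by pigeonhole those values go to them, so strike 8, 29 from slot 5.
No further eliminations apply; slot 5 can still be any of 25, 26.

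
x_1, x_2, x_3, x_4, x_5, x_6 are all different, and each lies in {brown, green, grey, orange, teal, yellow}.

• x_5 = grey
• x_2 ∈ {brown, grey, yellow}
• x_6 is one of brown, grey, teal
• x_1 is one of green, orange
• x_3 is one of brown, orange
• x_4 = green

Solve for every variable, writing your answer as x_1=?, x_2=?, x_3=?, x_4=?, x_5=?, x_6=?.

x_1=orange, x_2=yellow, x_3=brown, x_4=green, x_5=grey, x_6=teal

x_4's domain is down to {green}, so x_4 = green. Remove green from x_1.
x_5 must be grey (only option left). So x_2, x_6 can't be grey.
x_1's domain is down to {orange}, so x_1 = orange. So x_3 can't be orange.
That leaves x_3 = brown. Remove brown from x_2, x_6.
x_6 has just one choice, so x_6 = teal.
x_2 has just one choice, so x_2 = yellow.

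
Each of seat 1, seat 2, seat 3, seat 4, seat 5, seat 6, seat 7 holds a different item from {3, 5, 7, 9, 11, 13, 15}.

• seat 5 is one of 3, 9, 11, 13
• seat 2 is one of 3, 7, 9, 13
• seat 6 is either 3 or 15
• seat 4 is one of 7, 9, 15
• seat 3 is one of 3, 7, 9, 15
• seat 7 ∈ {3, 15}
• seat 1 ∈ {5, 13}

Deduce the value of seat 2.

13

The 7 variables together cover exactly {3, 5, 7, 9, 11, 13, 15} — 7 values for 7 variables — and 5 appears only in seat 1's list, so seat 1 = 5.
The 6 still-open variables together cover exactly {3, 7, 9, 11, 13, 15} — 6 values for 6 variables — and 11 appears only in seat 5's list, so seat 5 = 11.
Among the 5 still-open variables, 13 fits only seat 2 (and all 5 values in {3, 7, 9, 13, 15} must be used), so seat 2 = 13.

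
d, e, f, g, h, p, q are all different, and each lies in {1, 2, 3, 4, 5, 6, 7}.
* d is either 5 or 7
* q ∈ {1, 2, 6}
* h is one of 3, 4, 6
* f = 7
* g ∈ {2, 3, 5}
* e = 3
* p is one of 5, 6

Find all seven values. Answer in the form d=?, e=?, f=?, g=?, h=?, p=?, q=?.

d=5, e=3, f=7, g=2, h=4, p=6, q=1

e has just one choice, so e = 3. Strike 3 from g, h.
f must be 7 (only option left). So d can't be 7.
d has just one choice, so d = 5. Strike 5 from g, p.
g must be 2 (only option left). Remove 2 from q.
That leaves p = 6. Remove 6 from h, q.
q has just one choice, so q = 1.
h's domain is down to {4}, so h = 4.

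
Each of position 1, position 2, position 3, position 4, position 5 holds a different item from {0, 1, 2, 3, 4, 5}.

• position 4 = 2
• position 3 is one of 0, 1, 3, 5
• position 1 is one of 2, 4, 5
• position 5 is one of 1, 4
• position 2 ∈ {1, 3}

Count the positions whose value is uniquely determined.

position 4 has just one choice, so position 4 = 2. Eliminate 2 elsewhere: position 1.
Determined: position 4=2. The other positions each still have more than one consistent value. That makes 1.

1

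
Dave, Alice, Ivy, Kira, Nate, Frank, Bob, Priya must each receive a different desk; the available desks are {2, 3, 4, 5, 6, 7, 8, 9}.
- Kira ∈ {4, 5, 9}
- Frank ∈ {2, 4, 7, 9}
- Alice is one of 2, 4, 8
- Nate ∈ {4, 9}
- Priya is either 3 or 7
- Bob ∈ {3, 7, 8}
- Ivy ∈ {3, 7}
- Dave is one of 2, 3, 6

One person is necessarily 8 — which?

The 8 variables together cover exactly {2, 3, 4, 5, 6, 7, 8, 9} — 8 values for 8 variables — and 5 appears only in Kira's list, so Kira = 5.
The 7 still-open variables draw from only 7 values {2, 3, 4, 6, 7, 8, 9}, so each is used; only Dave can be 6, hence Dave = 6.
Ivy and Priya between them cover only {3, 7} — a naked pair. Remove those values from Frank, Bob.
So 8 goes to Bob.

Bob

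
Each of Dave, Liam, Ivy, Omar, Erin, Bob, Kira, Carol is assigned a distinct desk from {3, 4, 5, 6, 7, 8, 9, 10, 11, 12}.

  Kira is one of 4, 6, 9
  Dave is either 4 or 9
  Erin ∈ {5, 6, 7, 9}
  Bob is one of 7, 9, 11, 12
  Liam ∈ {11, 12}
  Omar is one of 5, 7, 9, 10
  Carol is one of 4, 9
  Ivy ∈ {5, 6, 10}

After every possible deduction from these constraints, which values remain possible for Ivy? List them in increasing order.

5, 10

Dave and Carol between them cover only {4, 9} — a naked pair. Remove those values from Omar, Erin, Bob, Kira.
Kira has just one choice, so Kira = 6. So Ivy, Erin can't be 6.
Ivy, Omar, Erin share exactly the 3 values {5, 7, 10}; by pigeonhole those values go to them, so strike 5, 7, 10 from Bob.
No further eliminations apply; Ivy can still be any of 5, 10.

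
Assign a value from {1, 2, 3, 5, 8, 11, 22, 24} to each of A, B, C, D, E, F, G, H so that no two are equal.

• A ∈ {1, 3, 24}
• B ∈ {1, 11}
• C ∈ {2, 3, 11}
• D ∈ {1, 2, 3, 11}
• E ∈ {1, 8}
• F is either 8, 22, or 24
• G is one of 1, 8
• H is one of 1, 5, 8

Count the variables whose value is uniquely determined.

4

The 8 variables together cover exactly {1, 2, 3, 5, 8, 11, 22, 24} — 8 values for 8 variables — and 5 appears only in H's list, so H = 5.
The 7 still-open variables together cover exactly {1, 2, 3, 8, 11, 22, 24} — 7 values for 7 variables — and 22 appears only in F's list, so F = 22.
The 6 still-open variables together cover exactly {1, 2, 3, 8, 11, 24} — 6 values for 6 variables — and 24 appears only in A's list, so A = 24.
The 2 variables E and G are confined to {1, 8}, which locks those values in; drop them from B, D.
That leaves B = 11. Eliminate 11 elsewhere: C, D.
Determined: A=24, B=11, F=22, H=5. The other variables each still have more than one consistent value. That makes 4.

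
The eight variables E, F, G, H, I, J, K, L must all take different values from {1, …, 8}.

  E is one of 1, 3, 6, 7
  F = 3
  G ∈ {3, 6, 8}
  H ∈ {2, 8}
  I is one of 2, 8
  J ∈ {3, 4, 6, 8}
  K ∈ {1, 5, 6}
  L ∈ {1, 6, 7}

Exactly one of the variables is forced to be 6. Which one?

G

F's domain is down to {3}, so F = 3. Remove 3 from E, G, J.
The 7 still-open variables draw from only 7 values {1, 2, 4, 5, 6, 7, 8}, so each is used; only J can be 4, hence J = 4.
The 6 still-open variables draw from only 6 values {1, 2, 5, 6, 7, 8}, so each is used; only K can be 5, hence K = 5.
H and I between them cover only {2, 8} — a naked pair. Remove those values from G.
So 6 goes to G.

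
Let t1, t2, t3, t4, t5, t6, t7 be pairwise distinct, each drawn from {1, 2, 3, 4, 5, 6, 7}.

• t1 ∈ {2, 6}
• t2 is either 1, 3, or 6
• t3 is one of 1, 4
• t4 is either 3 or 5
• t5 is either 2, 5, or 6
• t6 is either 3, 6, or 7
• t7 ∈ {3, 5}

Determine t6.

The 7 variables together cover exactly {1, 2, 3, 4, 5, 6, 7} — 7 values for 7 variables — and 4 appears only in t3's list, so t3 = 4.
Among the 6 still-open variables, 1 fits only t2 (and all 6 values in {1, 2, 3, 5, 6, 7} must be used), so t2 = 1.
The 5 still-open variables draw from only 5 values {2, 3, 5, 6, 7}, so each is used; only t6 can be 7, hence t6 = 7.

7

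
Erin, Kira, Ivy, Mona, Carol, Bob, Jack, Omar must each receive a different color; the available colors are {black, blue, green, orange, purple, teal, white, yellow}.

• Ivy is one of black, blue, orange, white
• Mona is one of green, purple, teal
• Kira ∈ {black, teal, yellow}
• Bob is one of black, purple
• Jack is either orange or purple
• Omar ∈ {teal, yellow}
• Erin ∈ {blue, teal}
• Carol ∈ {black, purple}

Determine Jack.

orange

The 8 variables together cover exactly {black, blue, green, orange, purple, teal, white, yellow} — 8 values for 8 variables — and green appears only in Mona's list, so Mona = green.
Among the 7 still-open variables, white fits only Ivy (and all 7 values in {black, blue, orange, purple, teal, white, yellow} must be used), so Ivy = white.
The 6 still-open variables draw from only 6 values {black, blue, orange, purple, teal, yellow}, so each is used; only Erin can be blue, hence Erin = blue.
Among the 5 still-open variables, orange fits only Jack (and all 5 values in {black, orange, purple, teal, yellow} must be used), so Jack = orange.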